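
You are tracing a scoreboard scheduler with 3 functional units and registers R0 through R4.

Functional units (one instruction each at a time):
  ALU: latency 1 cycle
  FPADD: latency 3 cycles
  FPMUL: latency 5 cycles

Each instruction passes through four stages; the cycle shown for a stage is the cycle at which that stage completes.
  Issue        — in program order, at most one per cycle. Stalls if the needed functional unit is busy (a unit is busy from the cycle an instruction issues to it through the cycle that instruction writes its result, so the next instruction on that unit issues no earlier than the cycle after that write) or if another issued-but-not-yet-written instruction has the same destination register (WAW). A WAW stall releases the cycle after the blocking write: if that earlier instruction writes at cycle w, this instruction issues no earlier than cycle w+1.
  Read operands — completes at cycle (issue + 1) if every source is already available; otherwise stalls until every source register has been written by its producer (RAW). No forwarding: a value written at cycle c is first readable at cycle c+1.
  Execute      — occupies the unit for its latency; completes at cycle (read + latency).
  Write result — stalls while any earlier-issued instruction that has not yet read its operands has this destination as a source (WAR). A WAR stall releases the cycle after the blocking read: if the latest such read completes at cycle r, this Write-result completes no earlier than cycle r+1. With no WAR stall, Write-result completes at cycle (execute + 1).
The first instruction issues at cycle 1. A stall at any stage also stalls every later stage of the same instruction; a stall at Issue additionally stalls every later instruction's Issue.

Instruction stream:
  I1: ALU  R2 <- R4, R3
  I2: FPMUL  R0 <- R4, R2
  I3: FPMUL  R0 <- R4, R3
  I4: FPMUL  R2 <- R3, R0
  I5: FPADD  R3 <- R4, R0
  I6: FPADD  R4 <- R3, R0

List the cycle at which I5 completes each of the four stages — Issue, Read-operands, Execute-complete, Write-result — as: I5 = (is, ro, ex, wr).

I5 = (21, 22, 25, 26)

t=1  I1 dispatched to ALU
t=2  I1 operands ready | I2 dispatched to FPMUL
t=3  I1 complete
t=4  R2←I1
t=5  I2 operands ready
t=10  I2 complete
t=11  R0←I2
t=12  I3 dispatched to FPMUL
t=13  I3 operands ready
t=18  I3 complete
t=19  R0←I3
t=20  I4 dispatched to FPMUL
t=21  I4 operands ready | I5 dispatched to FPADD
t=22  I5 operands ready
t=25  I5 complete
t=26  I4 complete | R3←I5
t=27  R2←I4 | I6 dispatched to FPADD
t=28  I6 operands ready
t=31  I6 complete
t=32  R4←I6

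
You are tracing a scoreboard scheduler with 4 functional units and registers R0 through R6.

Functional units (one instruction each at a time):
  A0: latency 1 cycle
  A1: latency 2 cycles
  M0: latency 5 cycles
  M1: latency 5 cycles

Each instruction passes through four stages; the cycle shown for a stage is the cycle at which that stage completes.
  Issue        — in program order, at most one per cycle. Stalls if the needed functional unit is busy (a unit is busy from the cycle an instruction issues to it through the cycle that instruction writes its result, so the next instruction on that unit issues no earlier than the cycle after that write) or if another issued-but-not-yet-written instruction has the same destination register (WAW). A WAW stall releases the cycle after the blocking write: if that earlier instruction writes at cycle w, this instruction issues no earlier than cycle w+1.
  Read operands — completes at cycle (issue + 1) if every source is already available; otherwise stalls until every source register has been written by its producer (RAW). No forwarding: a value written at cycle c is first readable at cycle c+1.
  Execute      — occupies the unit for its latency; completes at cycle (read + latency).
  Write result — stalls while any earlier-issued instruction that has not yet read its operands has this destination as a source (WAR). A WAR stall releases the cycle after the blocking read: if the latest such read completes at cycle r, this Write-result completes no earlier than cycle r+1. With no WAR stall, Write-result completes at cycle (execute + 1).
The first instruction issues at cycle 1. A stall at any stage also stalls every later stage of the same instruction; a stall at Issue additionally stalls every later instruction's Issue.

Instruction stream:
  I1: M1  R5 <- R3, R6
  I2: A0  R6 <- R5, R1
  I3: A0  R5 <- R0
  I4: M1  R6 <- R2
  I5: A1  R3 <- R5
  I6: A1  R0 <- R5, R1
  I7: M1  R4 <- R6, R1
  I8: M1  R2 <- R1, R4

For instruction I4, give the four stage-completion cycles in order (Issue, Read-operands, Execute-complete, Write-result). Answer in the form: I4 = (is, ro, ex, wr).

I4 = (13, 14, 19, 20)

  I1 | 1 | 2 | 7 | 8
  I2 | 2 | 9 | 10 | 11   RAW R5: wait I1 write@8
  I3 | 12 | 13 | 14 | 15   struct: A0 busy until I2 writes@11
  I4 | 13 | 14 | 19 | 20
  I5 | 14 | 16 | 18 | 19   RAW R5: wait I3 write@15
  I6 | 20 | 21 | 23 | 24   struct: A1 busy until I5 writes@19
  I7 | 21 | 22 | 27 | 28
  I8 | 29 | 30 | 35 | 36   struct: M1 busy until I7 writes@28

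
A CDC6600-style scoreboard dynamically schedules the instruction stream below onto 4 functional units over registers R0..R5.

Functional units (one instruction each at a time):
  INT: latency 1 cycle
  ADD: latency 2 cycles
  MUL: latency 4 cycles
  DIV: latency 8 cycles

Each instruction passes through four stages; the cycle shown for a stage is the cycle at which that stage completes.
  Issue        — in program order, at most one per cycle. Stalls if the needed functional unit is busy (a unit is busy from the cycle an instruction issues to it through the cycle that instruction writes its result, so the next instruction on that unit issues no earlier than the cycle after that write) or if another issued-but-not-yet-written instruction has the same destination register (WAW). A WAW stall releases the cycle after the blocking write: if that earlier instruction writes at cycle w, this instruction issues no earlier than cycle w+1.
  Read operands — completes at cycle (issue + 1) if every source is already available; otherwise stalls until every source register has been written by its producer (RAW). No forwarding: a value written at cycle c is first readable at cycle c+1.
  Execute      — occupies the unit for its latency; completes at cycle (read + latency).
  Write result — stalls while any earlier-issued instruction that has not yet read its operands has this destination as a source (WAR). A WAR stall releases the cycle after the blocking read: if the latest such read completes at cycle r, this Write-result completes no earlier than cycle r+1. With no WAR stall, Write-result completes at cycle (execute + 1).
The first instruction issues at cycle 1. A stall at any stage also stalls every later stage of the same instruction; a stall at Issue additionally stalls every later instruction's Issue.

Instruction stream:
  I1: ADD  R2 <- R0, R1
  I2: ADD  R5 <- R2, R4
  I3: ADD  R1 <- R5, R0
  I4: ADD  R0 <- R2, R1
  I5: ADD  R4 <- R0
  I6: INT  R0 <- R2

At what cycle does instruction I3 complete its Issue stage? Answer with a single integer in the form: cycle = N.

cycle 1: I1 dispatched to ADD
cycle 2: I1 operands ready
cycle 4: I1 complete
cycle 5: R2←I1
cycle 6: I2 dispatched to ADD
cycle 7: I2 operands ready
cycle 9: I2 complete
cycle 10: R5←I2
cycle 11: I3 dispatched to ADD
cycle 12: I3 operands ready
cycle 14: I3 complete
cycle 15: R1←I3
cycle 16: I4 dispatched to ADD
cycle 17: I4 operands ready
cycle 19: I4 complete
cycle 20: R0←I4
cycle 21: I5 dispatched to ADD
cycle 22: I5 operands ready, I6 dispatched to INT
cycle 23: I6 operands ready
cycle 24: I5 complete, I6 complete
cycle 25: R4←I5, R0←I6

cycle = 11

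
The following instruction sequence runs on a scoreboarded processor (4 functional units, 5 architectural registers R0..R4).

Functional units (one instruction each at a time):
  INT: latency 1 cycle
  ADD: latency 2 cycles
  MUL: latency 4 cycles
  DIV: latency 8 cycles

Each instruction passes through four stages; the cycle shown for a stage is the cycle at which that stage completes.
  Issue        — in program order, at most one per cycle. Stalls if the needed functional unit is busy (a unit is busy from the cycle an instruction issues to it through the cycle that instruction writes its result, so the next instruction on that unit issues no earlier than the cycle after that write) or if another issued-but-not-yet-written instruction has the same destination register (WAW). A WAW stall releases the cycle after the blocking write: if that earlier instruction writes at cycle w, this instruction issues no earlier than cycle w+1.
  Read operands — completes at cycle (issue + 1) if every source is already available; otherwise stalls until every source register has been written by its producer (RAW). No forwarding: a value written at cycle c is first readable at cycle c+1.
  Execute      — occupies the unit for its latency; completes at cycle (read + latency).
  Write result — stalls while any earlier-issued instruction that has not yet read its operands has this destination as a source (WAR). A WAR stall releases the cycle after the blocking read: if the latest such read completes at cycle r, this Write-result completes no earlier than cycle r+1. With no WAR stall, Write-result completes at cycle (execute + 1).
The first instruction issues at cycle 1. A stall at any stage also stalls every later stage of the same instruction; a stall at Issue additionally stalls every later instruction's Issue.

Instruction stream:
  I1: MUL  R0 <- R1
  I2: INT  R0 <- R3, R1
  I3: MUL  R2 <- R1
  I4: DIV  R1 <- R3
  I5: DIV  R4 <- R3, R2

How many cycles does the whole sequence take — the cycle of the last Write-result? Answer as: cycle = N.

cycle = 31

t=1  I1 issues→MUL
t=2  I1 reads
t=6  I1 exec-done
t=7  I1 writes R0
t=8  I2 issues→INT
t=9  I2 reads | I3 issues→MUL
t=10  I2 exec-done | I3 reads | I4 issues→DIV
t=11  I2 writes R0 | I4 reads
t=14  I3 exec-done
t=15  I3 writes R2
t=19  I4 exec-done
t=20  I4 writes R1
t=21  I5 issues→DIV
t=22  I5 reads
t=30  I5 exec-done
t=31  I5 writes R4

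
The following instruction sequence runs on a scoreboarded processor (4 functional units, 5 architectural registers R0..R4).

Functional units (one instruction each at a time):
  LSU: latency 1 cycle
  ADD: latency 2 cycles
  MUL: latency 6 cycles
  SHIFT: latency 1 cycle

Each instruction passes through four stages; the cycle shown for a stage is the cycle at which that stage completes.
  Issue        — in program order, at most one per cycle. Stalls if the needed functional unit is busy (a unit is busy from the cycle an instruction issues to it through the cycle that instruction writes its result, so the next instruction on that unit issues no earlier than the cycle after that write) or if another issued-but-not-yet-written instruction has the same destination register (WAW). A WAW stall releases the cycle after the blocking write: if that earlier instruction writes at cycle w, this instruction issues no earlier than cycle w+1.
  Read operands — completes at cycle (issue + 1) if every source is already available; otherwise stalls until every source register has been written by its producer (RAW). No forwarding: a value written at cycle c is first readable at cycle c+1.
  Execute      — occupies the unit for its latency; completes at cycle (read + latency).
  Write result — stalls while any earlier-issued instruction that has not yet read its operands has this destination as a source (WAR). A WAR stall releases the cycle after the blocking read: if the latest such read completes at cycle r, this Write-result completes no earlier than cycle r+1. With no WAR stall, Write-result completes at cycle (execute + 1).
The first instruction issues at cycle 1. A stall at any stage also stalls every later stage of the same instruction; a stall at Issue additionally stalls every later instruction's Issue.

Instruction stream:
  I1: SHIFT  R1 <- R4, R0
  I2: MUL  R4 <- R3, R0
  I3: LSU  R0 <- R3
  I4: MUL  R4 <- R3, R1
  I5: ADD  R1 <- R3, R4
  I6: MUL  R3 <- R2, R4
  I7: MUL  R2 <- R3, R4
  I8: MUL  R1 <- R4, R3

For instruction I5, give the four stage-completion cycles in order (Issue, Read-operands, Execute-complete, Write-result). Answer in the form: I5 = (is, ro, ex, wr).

I5 = (12, 20, 22, 23)

c1: I1→SHIFT
c2: I1 RO, I2→MUL
c3: I1 EX, I2 RO, I3→LSU
c4: I1 WR R1, I3 RO
c5: I3 EX
c6: I3 WR R0
c9: I2 EX
c10: I2 WR R4
c11: I4→MUL
c12: I4 RO, I5→ADD
c18: I4 EX
c19: I4 WR R4
c20: I5 RO, I6→MUL
c21: I6 RO
c22: I5 EX
c23: I5 WR R1
c27: I6 EX
c28: I6 WR R3
c29: I7→MUL
c30: I7 RO
c36: I7 EX
c37: I7 WR R2
c38: I8→MUL
c39: I8 RO
c45: I8 EX
c46: I8 WR R1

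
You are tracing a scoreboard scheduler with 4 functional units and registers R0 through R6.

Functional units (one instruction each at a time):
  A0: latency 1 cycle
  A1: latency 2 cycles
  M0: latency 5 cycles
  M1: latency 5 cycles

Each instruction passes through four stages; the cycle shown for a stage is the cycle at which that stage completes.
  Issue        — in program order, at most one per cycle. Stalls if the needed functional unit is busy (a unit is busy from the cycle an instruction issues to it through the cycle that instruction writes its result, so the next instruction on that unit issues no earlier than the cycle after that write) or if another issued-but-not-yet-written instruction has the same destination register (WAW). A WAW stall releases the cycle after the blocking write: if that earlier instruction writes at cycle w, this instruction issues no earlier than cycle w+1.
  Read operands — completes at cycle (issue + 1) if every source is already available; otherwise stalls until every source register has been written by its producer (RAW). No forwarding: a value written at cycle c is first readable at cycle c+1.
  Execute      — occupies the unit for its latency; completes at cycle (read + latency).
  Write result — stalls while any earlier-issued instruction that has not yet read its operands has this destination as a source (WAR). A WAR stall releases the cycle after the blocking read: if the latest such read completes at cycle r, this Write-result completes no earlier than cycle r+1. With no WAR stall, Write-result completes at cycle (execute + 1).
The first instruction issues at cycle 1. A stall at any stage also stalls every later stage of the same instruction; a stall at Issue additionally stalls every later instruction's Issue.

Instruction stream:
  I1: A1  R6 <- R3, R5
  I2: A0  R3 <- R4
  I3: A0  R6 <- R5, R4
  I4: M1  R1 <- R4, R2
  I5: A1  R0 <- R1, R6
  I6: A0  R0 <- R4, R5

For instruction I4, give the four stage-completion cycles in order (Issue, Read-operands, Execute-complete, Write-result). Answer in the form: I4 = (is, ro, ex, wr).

1) issue 1, read 2, done 4, write 5
2) issue 2, read 3, done 4, write 5
3) issue 6, read 7, done 8, write 9  <struct: A0 busy until I2 writes@5>
4) issue 7, read 8, done 13, write 14
5) issue 8, read 15, done 17, write 18  <RAW R1: wait I4 write@14>
6) issue 19, read 20, done 21, write 22  <WAW R0: wait I5 write@18>

I4 = (7, 8, 13, 14)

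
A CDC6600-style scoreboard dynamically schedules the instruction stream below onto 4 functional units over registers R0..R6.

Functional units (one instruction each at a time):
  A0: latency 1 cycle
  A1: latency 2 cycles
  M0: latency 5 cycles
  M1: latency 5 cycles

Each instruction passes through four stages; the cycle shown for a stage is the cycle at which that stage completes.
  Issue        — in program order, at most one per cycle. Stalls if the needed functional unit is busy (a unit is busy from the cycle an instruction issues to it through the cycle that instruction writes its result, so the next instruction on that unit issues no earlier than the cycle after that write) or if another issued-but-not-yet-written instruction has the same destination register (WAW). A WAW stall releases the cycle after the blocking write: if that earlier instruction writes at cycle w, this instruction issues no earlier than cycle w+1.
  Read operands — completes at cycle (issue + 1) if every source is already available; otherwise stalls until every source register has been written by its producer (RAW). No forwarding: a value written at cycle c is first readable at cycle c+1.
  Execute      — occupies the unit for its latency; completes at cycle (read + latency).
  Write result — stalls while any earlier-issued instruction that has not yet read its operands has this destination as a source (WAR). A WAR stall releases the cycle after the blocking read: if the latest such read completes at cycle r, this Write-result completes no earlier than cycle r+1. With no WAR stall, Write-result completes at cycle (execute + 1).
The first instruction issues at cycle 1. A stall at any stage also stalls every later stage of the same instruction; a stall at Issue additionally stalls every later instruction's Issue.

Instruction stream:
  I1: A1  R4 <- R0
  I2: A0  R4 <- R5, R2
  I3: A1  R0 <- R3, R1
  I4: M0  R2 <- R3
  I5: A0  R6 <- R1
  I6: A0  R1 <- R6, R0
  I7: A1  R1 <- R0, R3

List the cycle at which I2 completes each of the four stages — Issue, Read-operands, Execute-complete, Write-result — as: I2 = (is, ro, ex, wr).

I2 = (6, 7, 8, 9)

cycle 1: I1→A1
cycle 2: I1 RO
cycle 4: I1 EX
cycle 5: I1 WR R4
cycle 6: I2→A0
cycle 7: I2 RO | I3→A1
cycle 8: I2 EX | I3 RO | I4→M0
cycle 9: I2 WR R4 | I4 RO
cycle 10: I3 EX | I5→A0
cycle 11: I3 WR R0 | I5 RO
cycle 12: I5 EX
cycle 13: I5 WR R6
cycle 14: I4 EX | I6→A0
cycle 15: I4 WR R2 | I6 RO
cycle 16: I6 EX
cycle 17: I6 WR R1
cycle 18: I7→A1
cycle 19: I7 RO
cycle 21: I7 EX
cycle 22: I7 WR R1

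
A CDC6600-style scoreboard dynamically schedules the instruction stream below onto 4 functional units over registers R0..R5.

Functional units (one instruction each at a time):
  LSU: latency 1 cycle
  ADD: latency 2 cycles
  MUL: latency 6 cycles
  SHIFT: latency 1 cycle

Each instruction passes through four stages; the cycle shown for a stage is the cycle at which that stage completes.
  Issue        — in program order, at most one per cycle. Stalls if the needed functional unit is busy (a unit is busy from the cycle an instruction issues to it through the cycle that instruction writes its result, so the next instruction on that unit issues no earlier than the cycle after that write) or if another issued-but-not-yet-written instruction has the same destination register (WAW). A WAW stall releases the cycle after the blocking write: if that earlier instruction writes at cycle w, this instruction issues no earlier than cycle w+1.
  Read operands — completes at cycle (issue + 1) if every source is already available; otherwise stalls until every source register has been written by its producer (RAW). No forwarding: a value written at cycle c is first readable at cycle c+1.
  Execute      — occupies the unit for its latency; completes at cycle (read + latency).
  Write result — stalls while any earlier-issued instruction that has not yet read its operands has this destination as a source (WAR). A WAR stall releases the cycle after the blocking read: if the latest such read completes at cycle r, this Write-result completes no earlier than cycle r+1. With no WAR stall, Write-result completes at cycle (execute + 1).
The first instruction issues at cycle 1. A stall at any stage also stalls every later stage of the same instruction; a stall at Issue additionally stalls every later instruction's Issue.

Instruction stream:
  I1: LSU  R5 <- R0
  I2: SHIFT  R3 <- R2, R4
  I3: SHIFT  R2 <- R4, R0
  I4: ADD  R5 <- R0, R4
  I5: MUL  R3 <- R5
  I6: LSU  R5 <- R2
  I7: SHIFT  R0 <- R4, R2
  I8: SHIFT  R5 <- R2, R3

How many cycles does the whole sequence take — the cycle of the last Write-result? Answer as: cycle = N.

[1] I1 issues→LSU
[2] I1 reads | I2 issues→SHIFT
[3] I1 exec-done | I2 reads
[4] I1 writes R5 | I2 exec-done
[5] I2 writes R3
[6] I3 issues→SHIFT
[7] I3 reads | I4 issues→ADD
[8] I3 exec-done | I4 reads | I5 issues→MUL
[9] I3 writes R2
[10] I4 exec-done
[11] I4 writes R5
[12] I5 reads | I6 issues→LSU
[13] I6 reads | I7 issues→SHIFT
[14] I6 exec-done | I7 reads
[15] I6 writes R5 | I7 exec-done
[16] I7 writes R0
[17] I8 issues→SHIFT
[18] I5 exec-done
[19] I5 writes R3
[20] I8 reads
[21] I8 exec-done
[22] I8 writes R5

cycle = 22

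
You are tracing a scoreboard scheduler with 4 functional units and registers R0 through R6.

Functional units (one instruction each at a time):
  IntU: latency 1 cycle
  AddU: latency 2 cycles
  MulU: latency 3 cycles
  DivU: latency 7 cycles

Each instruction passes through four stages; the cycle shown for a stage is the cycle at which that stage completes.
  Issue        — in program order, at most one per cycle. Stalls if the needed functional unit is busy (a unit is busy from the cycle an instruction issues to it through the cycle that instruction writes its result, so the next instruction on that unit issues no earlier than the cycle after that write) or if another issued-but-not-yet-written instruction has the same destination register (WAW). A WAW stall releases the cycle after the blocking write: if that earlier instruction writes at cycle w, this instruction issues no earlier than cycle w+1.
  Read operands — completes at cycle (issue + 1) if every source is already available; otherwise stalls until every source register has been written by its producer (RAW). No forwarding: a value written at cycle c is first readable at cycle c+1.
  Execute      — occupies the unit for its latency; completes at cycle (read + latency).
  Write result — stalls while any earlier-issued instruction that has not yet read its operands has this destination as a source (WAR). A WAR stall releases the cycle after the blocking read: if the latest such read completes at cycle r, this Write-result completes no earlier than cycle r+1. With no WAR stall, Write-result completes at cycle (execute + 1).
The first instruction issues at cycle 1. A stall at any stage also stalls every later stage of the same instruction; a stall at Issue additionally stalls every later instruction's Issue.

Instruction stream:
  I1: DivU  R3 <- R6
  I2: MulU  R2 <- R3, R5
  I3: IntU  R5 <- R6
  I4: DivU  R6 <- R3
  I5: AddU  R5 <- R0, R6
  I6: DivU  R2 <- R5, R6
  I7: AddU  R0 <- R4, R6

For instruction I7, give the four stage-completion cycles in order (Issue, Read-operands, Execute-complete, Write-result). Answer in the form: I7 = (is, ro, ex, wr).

I7 = (25, 26, 28, 29)

t=1  I1 dispatched to DivU
t=2  I1 operands ready, I2 dispatched to MulU
t=3  I3 dispatched to IntU
t=4  I3 operands ready
t=5  I3 complete
t=9  I1 complete
t=10  R3←I1
t=11  I2 operands ready, I4 dispatched to DivU
t=12  R5←I3, I4 operands ready
t=13  I5 dispatched to AddU
t=14  I2 complete
t=15  R2←I2
t=19  I4 complete
t=20  R6←I4
t=21  I5 operands ready, I6 dispatched to DivU
t=23  I5 complete
t=24  R5←I5
t=25  I6 operands ready, I7 dispatched to AddU
t=26  I7 operands ready
t=28  I7 complete
t=29  R0←I7
t=32  I6 complete
t=33  R2←I6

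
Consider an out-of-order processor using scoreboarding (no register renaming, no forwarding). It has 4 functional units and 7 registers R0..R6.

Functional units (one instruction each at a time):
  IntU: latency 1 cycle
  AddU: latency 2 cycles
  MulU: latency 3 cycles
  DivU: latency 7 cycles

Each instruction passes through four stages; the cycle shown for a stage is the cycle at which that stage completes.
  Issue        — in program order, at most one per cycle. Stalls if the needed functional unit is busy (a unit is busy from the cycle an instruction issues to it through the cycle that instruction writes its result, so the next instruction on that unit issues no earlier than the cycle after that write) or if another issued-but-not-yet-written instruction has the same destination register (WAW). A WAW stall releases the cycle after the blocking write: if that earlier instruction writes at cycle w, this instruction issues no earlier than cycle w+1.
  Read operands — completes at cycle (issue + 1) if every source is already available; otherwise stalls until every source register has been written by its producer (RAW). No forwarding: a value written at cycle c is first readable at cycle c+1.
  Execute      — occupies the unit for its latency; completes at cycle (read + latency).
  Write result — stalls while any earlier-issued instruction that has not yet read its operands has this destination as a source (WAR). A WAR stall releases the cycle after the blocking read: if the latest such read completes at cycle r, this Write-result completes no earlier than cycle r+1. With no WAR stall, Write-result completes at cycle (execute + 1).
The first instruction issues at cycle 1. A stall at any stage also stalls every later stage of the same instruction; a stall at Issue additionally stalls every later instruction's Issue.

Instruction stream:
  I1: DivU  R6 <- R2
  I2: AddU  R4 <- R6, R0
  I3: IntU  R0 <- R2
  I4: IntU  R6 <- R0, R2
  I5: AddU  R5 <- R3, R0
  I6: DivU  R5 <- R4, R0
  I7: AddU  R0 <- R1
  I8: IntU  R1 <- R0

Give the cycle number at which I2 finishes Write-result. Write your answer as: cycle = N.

1) issue 1, read 2, done 9, write 10
2) issue 2, read 11, done 13, write 14  <RAW R6: wait I1 write@10>
3) issue 3, read 4, done 5, write 12  <WAR R0: wait I2 read@11>
4) issue 13, read 14, done 15, write 16  <struct: IntU busy until I3 writes@12>
5) issue 15, read 16, done 18, write 19  <struct: AddU busy until I2 writes@14>
6) issue 20, read 21, done 28, write 29  <WAW R5: wait I5 write@19>
7) issue 21, read 22, done 24, write 25
8) issue 22, read 26, done 27, write 28  <RAW R0: wait I7 write@25>

cycle = 14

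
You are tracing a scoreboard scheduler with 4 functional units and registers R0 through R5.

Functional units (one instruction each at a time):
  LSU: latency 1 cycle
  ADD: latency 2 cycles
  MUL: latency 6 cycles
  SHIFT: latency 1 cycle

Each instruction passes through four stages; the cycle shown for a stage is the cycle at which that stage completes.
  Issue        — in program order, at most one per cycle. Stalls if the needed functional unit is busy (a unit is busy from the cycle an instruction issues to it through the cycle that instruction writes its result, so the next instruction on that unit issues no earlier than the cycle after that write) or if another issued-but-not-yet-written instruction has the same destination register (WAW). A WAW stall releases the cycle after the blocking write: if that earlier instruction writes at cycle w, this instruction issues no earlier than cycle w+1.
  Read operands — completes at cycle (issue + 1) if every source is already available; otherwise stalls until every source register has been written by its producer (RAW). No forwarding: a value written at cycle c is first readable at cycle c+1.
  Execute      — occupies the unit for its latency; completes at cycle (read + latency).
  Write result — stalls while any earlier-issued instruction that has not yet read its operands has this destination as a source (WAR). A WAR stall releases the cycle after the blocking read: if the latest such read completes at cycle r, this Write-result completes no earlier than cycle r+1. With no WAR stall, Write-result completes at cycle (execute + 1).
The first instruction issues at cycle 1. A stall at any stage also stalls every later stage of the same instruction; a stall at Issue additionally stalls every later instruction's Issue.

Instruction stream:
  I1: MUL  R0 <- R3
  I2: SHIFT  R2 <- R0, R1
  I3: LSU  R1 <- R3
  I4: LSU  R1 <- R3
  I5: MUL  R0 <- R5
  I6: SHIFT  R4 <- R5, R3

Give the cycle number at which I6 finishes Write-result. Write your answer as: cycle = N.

cycle = 17

cycle 1: I1 dispatched to MUL
cycle 2: I1 operands ready, I2 dispatched to SHIFT
cycle 3: I3 dispatched to LSU
cycle 4: I3 operands ready
cycle 5: I3 complete
cycle 8: I1 complete
cycle 9: R0←I1
cycle 10: I2 operands ready
cycle 11: I2 complete, R1←I3
cycle 12: R2←I2, I4 dispatched to LSU
cycle 13: I4 operands ready, I5 dispatched to MUL
cycle 14: I4 complete, I5 operands ready, I6 dispatched to SHIFT
cycle 15: R1←I4, I6 operands ready
cycle 16: I6 complete
cycle 17: R4←I6
cycle 20: I5 complete
cycle 21: R0←I5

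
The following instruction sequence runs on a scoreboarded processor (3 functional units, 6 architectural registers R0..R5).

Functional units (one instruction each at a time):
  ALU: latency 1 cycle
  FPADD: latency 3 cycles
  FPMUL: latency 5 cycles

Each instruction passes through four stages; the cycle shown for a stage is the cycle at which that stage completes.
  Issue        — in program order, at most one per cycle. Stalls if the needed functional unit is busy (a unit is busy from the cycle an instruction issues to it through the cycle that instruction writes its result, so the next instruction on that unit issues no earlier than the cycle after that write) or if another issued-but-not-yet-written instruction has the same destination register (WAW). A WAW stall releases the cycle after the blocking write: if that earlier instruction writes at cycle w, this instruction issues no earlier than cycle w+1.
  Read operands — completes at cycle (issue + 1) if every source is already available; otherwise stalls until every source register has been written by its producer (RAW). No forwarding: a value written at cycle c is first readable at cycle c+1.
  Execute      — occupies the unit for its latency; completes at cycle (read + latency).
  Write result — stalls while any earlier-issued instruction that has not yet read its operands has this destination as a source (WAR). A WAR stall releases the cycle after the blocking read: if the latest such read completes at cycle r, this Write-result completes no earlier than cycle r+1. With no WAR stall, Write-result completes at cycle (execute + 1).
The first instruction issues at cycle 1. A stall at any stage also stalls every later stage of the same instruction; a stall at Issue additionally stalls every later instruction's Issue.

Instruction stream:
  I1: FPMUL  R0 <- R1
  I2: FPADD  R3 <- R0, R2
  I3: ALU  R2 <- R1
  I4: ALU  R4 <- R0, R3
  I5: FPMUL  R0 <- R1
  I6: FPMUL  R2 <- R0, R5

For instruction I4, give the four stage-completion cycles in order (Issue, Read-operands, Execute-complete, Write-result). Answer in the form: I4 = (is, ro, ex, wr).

I1 -> (1, 2, 7, 8)
I2 -> (2, 9, 12, 13)  // RAW R0: wait I1 write@8
I3 -> (3, 4, 5, 10)  // WAR R2: wait I2 read@9
I4 -> (11, 14, 15, 16)  // struct: ALU busy until I3 writes@10, RAW R3: wait I2 write@13
I5 -> (12, 13, 18, 19)
I6 -> (20, 21, 26, 27)  // struct: FPMUL busy until I5 writes@19

I4 = (11, 14, 15, 16)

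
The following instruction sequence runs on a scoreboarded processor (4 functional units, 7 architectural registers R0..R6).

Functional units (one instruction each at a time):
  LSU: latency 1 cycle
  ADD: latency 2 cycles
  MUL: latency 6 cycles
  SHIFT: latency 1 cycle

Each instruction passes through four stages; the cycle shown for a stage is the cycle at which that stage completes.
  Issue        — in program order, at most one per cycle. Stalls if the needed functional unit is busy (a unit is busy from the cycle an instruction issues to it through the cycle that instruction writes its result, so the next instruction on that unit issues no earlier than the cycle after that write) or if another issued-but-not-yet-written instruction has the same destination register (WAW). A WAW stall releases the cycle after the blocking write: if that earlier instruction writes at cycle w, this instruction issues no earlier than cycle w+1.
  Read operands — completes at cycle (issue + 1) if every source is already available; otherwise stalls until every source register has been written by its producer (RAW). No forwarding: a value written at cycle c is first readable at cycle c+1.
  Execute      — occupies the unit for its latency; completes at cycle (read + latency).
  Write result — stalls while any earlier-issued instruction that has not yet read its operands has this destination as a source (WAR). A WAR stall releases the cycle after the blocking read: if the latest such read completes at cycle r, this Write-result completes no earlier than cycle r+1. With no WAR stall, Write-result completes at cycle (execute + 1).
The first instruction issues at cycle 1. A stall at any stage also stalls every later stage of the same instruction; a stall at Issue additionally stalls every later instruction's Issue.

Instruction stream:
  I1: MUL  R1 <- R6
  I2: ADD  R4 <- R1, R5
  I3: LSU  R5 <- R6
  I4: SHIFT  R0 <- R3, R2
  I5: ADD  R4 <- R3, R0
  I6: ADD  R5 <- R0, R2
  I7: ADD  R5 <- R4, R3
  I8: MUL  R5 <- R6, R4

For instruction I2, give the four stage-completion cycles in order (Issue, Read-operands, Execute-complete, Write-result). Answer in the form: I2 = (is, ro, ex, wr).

cycle 1: issue I1 (MUL)
cycle 2: I1 read-ops; issue I2 (ADD)
cycle 3: issue I3 (LSU)
cycle 4: I3 read-ops; issue I4 (SHIFT)
cycle 5: I3 finished on LSU; I4 read-ops
cycle 6: I4 finished on SHIFT
cycle 7: I4→R0
cycle 8: I1 finished on MUL
cycle 9: I1→R1
cycle 10: I2 read-ops
cycle 11: I3→R5
cycle 12: I2 finished on ADD
cycle 13: I2→R4
cycle 14: issue I5 (ADD)
cycle 15: I5 read-ops
cycle 17: I5 finished on ADD
cycle 18: I5→R4
cycle 19: issue I6 (ADD)
cycle 20: I6 read-ops
cycle 22: I6 finished on ADD
cycle 23: I6→R5
cycle 24: issue I7 (ADD)
cycle 25: I7 read-ops
cycle 27: I7 finished on ADD
cycle 28: I7→R5
cycle 29: issue I8 (MUL)
cycle 30: I8 read-ops
cycle 36: I8 finished on MUL
cycle 37: I8→R5

I2 = (2, 10, 12, 13)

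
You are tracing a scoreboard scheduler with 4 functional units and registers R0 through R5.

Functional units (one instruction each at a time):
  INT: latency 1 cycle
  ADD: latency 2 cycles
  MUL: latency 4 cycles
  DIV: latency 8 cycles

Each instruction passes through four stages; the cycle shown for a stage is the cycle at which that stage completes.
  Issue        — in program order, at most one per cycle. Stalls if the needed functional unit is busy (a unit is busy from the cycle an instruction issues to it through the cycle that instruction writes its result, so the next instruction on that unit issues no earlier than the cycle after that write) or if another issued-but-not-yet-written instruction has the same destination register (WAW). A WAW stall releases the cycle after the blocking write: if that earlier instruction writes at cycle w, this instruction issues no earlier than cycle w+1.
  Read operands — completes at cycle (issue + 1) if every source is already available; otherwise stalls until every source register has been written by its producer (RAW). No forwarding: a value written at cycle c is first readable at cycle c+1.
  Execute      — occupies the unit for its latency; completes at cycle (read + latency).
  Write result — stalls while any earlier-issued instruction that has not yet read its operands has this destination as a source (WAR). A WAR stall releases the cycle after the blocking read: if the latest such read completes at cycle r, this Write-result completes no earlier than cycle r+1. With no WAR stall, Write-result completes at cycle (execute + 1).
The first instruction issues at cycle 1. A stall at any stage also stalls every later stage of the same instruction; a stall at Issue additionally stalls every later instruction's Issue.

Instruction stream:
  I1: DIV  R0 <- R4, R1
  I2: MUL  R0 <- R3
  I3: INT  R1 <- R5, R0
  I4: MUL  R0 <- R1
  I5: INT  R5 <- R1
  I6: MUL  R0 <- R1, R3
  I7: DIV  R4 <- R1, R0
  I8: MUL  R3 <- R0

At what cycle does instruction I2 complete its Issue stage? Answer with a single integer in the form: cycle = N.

cycle = 12

t=1  I1 dispatched to DIV
t=2  I1 operands ready
t=10  I1 complete
t=11  R0←I1
t=12  I2 dispatched to MUL
t=13  I2 operands ready · I3 dispatched to INT
t=17  I2 complete
t=18  R0←I2
t=19  I3 operands ready · I4 dispatched to MUL
t=20  I3 complete
t=21  R1←I3
t=22  I4 operands ready · I5 dispatched to INT
t=23  I5 operands ready
t=24  I5 complete
t=25  R5←I5
t=26  I4 complete
t=27  R0←I4
t=28  I6 dispatched to MUL
t=29  I6 operands ready · I7 dispatched to DIV
t=33  I6 complete
t=34  R0←I6
t=35  I7 operands ready · I8 dispatched to MUL
t=36  I8 operands ready
t=40  I8 complete
t=41  R3←I8
t=43  I7 complete
t=44  R4←I7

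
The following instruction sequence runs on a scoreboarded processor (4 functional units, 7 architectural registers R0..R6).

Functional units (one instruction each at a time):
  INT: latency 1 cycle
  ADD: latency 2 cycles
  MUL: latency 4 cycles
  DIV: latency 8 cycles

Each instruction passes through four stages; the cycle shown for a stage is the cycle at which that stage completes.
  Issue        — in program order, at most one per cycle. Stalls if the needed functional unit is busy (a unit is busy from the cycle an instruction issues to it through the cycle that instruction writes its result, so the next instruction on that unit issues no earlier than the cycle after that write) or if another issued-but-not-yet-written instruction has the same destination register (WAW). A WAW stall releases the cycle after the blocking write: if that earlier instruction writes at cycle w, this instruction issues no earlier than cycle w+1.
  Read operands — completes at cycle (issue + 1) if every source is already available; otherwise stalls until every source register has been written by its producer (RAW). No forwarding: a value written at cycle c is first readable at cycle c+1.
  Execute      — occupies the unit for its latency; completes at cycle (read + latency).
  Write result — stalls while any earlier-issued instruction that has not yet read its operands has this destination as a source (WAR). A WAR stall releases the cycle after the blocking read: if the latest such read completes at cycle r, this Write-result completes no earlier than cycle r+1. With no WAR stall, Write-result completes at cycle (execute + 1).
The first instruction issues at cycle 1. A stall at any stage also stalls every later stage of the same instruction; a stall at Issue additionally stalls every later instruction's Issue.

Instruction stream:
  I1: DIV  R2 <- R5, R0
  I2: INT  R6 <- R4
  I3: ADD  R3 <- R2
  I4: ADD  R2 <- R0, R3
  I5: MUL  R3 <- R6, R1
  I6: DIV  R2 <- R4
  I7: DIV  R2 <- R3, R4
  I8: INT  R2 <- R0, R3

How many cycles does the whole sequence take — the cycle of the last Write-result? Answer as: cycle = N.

cycle = 46

I1: IS=1 RO=2 EX=10 WR=11
I2: IS=2 RO=3 EX=4 WR=5
I3: IS=3 RO=12 EX=14 WR=15  [RAW R2: wait I1 write@11]
I4: IS=16 RO=17 EX=19 WR=20  [struct: ADD busy until I3 writes@15]
I5: IS=17 RO=18 EX=22 WR=23
I6: IS=21 RO=22 EX=30 WR=31  [WAW R2: wait I4 write@20]
I7: IS=32 RO=33 EX=41 WR=42  [struct: DIV busy until I6 writes@31]
I8: IS=43 RO=44 EX=45 WR=46  [WAW R2: wait I7 write@42]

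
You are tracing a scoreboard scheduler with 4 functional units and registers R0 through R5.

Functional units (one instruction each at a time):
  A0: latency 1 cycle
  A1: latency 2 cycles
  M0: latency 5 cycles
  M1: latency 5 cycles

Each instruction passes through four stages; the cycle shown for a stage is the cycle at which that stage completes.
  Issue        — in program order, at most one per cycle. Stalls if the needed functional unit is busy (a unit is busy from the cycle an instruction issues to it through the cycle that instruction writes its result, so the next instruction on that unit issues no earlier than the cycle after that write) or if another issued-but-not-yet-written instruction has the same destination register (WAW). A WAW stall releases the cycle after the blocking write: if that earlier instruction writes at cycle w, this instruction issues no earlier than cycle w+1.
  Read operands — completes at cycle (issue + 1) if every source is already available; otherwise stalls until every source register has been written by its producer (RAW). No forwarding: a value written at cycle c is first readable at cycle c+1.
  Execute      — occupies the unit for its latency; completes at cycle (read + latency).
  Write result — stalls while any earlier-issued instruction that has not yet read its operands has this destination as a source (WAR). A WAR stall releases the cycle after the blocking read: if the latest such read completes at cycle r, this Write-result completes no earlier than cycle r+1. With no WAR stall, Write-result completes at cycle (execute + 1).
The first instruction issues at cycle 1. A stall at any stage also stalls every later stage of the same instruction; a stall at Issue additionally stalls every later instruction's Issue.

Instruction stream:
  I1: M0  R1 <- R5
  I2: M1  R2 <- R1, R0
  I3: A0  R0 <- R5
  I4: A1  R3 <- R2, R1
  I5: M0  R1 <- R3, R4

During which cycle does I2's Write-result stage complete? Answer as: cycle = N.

[1] I1 dispatched to M0
[2] I1 operands ready; I2 dispatched to M1
[3] I3 dispatched to A0
[4] I3 operands ready; I4 dispatched to A1
[5] I3 complete
[7] I1 complete
[8] R1←I1
[9] I2 operands ready; I5 dispatched to M0
[10] R0←I3
[14] I2 complete
[15] R2←I2
[16] I4 operands ready
[18] I4 complete
[19] R3←I4
[20] I5 operands ready
[25] I5 complete
[26] R1←I5

cycle = 15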